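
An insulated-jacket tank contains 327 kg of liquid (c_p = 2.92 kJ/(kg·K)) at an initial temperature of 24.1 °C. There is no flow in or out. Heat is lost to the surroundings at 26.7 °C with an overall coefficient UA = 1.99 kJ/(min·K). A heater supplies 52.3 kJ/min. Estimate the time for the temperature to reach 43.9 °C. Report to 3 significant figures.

555 min

M c_p dT/dt = −UA(T − T_amb) + Q̇.
τ = M c_p/UA = 479.82 min; T_ss = T_amb + Q̇/UA = 26.7 + 52.3/1.99 = 52.981 °C.
T(t) = T_ss + (T₀ − T_ss)e^(−t/τ); set T = 43.9:
t = −τ ln[(T − T_ss)/(T₀ − T_ss)] = −479.82 · ln(0.31444) = 555.14 min.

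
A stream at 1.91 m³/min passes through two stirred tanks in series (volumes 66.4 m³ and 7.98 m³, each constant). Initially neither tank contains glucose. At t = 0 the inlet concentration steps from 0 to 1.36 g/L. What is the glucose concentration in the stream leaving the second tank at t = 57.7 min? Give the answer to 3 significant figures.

Time constants: τᵢ = Vᵢ/Q for each well-mixed tank.
τ₁ = 66.4/1.91 = 34.764 min; τ₂ = 7.98/1.91 = 4.1780 min.
Solving the cascade with C₁(0)=C₂(0)=0 gives C₂(t) = C_in[1 − (τ₁ e^(−t/τ₁) − τ₂ e^(−t/τ₂))/(τ₁ − τ₂)].
At t = 57.7: e^(−t/τ₁) = 0.19019, e^(−t/τ₂) = 1.0051e-06.
C₂ = 1.36·[1 − (34.764·0.19019 − 4.1780·1.0051e-06)/(30.586)] = 1.36·0.78383 = 1.0660 g/L.

1.07 g/L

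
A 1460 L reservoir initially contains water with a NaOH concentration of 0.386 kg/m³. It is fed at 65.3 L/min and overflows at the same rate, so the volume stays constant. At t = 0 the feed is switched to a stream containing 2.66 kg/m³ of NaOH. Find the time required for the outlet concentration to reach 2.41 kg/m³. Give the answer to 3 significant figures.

49.4 min

Accumulation = in − out for the solute gives V dC/dt = Q(C_in − C), so τ = V/Q = 22.358 min.
C(t) = C_in + (C₀ − C_in) e^(−t/τ). Set C = 2.41 and solve for t:
e^(−t/τ) = (C − C_in)/(C₀ − C_in) = (2.41 − 2.66)/(0.386 − 2.66) = 0.10994
t = −τ ln(…) = 22.358 × 2.2078 = 49.364 min.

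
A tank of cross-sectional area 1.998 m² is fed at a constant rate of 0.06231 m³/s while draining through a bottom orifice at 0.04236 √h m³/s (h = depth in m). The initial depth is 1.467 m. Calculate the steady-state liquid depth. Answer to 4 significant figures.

A dh/dt = Q_in − 0.04236 √h. Steady state requires inflow = outflow:
Q_in = 0.04236 √h_ss ⇒ √h_ss = 0.06231/0.04236 = 1.47096.
h_ss = 1.47096² = 2.16373 m. (Since h₀ = 1.467 m < h_ss, the level will rise toward this value.)

2.164 m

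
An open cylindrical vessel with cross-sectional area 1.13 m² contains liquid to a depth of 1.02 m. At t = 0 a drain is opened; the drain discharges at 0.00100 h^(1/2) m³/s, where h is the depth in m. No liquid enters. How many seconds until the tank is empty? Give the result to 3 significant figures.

With no inflow, A dh/dt = −0.00100 √h.
This is separable: 2 d(√h)/dt = −0.00100/A, so √h = √h₀ − (0.00100/(2A)) t.
Tank is empty when √h = 0: t_empty = 2A√h₀/0.00100.
t_empty = 2·1.13·√1.02/0.00100 = 2.2600·1.0100/0.00100 = 2282.5 s.

2280 s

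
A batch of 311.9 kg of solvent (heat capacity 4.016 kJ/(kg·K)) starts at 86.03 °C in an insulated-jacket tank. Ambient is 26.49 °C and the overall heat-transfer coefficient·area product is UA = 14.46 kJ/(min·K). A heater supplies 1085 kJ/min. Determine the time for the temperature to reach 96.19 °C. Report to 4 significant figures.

92.37 min

Heat balance on the well-mixed liquid: M c_p dT/dt = −UA(T − T_amb) + Q̇.
τ = M c_p/UA = 86.6245 min; T_ss = T_amb + Q̇/UA = 26.49 + 1085/14.46 = 101.525 °C.
T(t) = T_ss + (T₀ − T_ss)e^(−t/τ); set T = 96.19:
t = −τ ln[(T − T_ss)/(T₀ − T_ss)] = −86.6245 · ln(0.344287) = 92.3660 min.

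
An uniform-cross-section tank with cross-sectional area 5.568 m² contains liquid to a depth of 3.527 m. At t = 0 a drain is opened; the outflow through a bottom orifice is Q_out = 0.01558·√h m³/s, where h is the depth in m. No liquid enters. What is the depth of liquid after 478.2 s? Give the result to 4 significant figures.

With no inflow, A dh/dt = −0.01558 √h.
∫ h^(−1/2) dh = −(0.01558/A) ∫ dt, giving 2√h = 2√h₀ − (0.01558/A) t.
√h = √3.527 − 0.01558·478.2/(2·5.568) = 1.87803 − 0.669033 = 1.20900.
h = 1.20900² = 1.46167 m.

1.462 m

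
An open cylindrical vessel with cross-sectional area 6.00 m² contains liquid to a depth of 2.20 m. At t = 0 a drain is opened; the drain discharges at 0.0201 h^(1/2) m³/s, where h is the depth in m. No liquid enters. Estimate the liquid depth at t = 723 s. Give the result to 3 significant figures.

0.0741 m

Volume balance on the tank: A dh/dt = −0.0201 √h.
∫ h^(−1/2) dh = −(0.0201/A) ∫ dt, giving 2√h = 2√h₀ − (0.0201/A) t.
√h = √2.20 − 0.0201·723/(2·6.00) = 1.4832 − 1.2110 = 0.27221.
h = 0.27221² = 0.074101 m.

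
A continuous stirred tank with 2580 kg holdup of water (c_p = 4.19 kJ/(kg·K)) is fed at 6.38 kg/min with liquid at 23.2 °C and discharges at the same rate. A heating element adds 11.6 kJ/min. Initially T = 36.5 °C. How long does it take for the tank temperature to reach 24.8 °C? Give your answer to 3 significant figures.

971 min

Unsteady energy balance on the tank contents: M c_p dT/dt = ṁ c_p (T_in − T) + 11.6.
τ = M/ṁ = 404.39 min; T_ss = T_in + Q̇/(ṁ c_p) = 23.634 °C.
T(t) = T_ss + (T₀ − T_ss) e^(−t/τ). Set T = 24.8:
e^(−t/τ) = (24.8 − 23.634)/(36.5 − 23.634) = 0.090631
t = −404.39 · ln(0.090631) = 970.92 min.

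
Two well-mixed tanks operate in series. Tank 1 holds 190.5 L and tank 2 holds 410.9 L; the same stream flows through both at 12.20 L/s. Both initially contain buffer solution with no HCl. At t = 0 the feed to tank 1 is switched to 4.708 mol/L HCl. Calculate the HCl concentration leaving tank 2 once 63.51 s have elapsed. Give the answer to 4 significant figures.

3.446 mol/L

Species balance on tank i: dCᵢ/dt = (Cᵢ₋₁ − Cᵢ)/τᵢ with τᵢ = Vᵢ/Q.
τ₁ = 190.5/12.20 = 15.6148 s; τ₂ = 410.9/12.20 = 33.6803 s.
Tank 1: C₁ = C_in(1 − e^(−t/τ₁)). Tank 2 (τ₁ ≠ τ₂): C₂ = C_in[1 − (τ₁ e^(−t/τ₁) − τ₂ e^(−t/τ₂))/(τ₁ − τ₂)].
At t = 63.51: e^(−t/τ₁) = 0.0171234, e^(−t/τ₂) = 0.151727.
C₂ = 4.708·[1 − (15.6148·0.0171234 − 33.6803·0.151727)/(-18.0656)] = 4.708·0.731930 = 3.44592 mol/L.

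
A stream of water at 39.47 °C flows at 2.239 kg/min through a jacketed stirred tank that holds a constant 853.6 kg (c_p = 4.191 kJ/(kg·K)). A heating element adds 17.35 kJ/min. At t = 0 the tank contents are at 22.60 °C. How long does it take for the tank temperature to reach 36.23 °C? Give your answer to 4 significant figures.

496.6 min

M c_p dT/dt = ṁ c_p (T_in − T) + Q̇.
τ = M/ṁ = 381.242 min; T_ss = T_in + Q̇/(ṁ c_p) = 41.3190 °C.
T(t) = T_ss + (T₀ − T_ss) e^(−t/τ). Set T = 36.23:
e^(−t/τ) = (36.23 − 41.3190)/(22.60 − 41.3190) = 0.271861
t = −381.242 · ln(0.271861) = 496.553 min.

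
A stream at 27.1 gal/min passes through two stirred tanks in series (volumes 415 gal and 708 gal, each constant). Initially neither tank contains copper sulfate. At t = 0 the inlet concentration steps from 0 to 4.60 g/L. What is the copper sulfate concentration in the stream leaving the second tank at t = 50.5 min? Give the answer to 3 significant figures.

Species balance on tank i: dCᵢ/dt = (Cᵢ₋₁ − Cᵢ)/τᵢ with τᵢ = Vᵢ/Q.
τ₁ = 415/27.1 = 15.314 min; τ₂ = 708/27.1 = 26.125 min.
Solving the cascade with C₁(0)=C₂(0)=0 gives C₂(t) = C_in[1 − (τ₁ e^(−t/τ₁) − τ₂ e^(−t/τ₂))/(τ₁ − τ₂)].
At t = 50.5: e^(−t/τ₁) = 0.036968, e^(−t/τ₂) = 0.14472.
C₂ = 4.60·[1 − (15.314·0.036968 − 26.125·0.14472)/(-10.812)] = 4.60·0.70267 = 3.2323 g/L.

3.23 g/L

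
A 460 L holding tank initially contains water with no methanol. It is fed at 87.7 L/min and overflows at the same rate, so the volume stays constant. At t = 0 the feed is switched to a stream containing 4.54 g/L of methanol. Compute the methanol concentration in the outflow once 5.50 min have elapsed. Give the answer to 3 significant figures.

Accumulation = in − out for the solute gives V dC/dt = Q(C_in − C).
So dC/dt = (C_in − C)/τ with τ = V/Q = 460/87.7 = 5.2452 min.
This is linear first-order; C(t) = C_in + (C₀ − C_in) e^(−t/τ).
C(5.50) = 4.54 + (0 − 4.54)·e^(−5.50/5.2452) = 4.54 + (-4.5400)·0.35043 = 2.9490 g/L.

2.95 g/L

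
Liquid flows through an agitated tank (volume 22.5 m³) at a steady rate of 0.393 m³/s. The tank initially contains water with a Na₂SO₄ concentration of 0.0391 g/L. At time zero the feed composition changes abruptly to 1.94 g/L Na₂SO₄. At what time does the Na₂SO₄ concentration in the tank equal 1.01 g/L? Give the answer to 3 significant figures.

40.9 s

Species balance on the tank: V dC/dt = Q(C_in − C), so τ = V/Q = 57.252 s.
C(t) = C_in + (C₀ − C_in) e^(−t/τ). Set C = 1.01 and solve for t:
e^(−t/τ) = (C − C_in)/(C₀ − C_in) = (1.01 − 1.94)/(0.0391 − 1.94) = 0.48924
t = −τ ln(…) = 57.252 × 0.71490 = 40.929 s.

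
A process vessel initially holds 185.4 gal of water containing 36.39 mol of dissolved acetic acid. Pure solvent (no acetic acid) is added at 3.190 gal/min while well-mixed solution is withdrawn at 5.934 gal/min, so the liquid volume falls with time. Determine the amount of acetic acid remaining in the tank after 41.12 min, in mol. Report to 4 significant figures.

4.787 mol

Total volume: dV/dt = Q_in − Q_out = -2.74400 gal/min, so V(t) = 185.4 − 2.74400 t and V(41.12) = 72.5667 gal.
No acetic acid enters, so dm/dt = −Q_out · (m/V).
Separate: dm/m = −Q_out dt/V(t) ⇒ ln(m/m₀) = −(Q_out/(Q_in−Q_out)) ln(V/V₀).
m = m₀ (V₀/V)^(Q_out/(Q_in−Q_out)) = 36.39 × (185.4/72.5667)^(-2.16254) = 4.78657 mol.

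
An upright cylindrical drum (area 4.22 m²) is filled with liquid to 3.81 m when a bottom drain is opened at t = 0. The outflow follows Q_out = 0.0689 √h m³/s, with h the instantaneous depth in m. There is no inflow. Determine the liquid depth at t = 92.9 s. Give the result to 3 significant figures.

A dh/dt = −Q_out = −0.0689 √h.
Separate and integrate: 2(√h − √h₀) = −(0.0689/A) t.
√h = √3.81 − 0.0689·92.9/(2·4.22) = 1.9519 − 0.75839 = 1.1935.
h = 1.1935² = 1.4245 m.

1.42 m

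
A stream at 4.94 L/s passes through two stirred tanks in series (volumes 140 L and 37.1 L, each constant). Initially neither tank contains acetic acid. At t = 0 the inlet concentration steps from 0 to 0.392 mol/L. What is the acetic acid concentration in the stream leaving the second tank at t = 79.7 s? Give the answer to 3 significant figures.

0.360 mol/L

Species balance on tank i: dCᵢ/dt = (Cᵢ₋₁ − Cᵢ)/τᵢ with τᵢ = Vᵢ/Q.
τ₁ = 140/4.94 = 28.340 s; τ₂ = 37.1/4.94 = 7.5101 s.
Tank 1: C₁ = C_in(1 − e^(−t/τ₁)). Tank 2 (τ₁ ≠ τ₂): C₂ = C_in[1 − (τ₁ e^(−t/τ₁) − τ₂ e^(−t/τ₂))/(τ₁ − τ₂)].
At t = 79.7: e^(−t/τ₁) = 0.060068, e^(−t/τ₂) = 2.4610e-05.
C₂ = 0.392·[1 − (28.340·0.060068 − 7.5101·2.4610e-05)/(20.830)] = 0.392·0.91828 = 0.35997 mol/L.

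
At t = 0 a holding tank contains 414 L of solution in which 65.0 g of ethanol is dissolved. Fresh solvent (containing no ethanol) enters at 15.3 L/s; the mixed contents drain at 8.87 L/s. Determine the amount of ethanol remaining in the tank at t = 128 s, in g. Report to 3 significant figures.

14.4 g

Total volume: dV/dt = Q_in − Q_out = 6.4300 L/s, so V(t) = 414 + 6.4300 t and V(128) = 1237.0 L.
Solute balance: dm/dt = 0 − Q_out C = −Q_out m/V(t).
dm/m = −Q_out dt/(V₀ + 6.4300 t); integrating gives ln(m/m₀) = −(Q_out/(Q_in−Q_out)) ln(V/V₀).
m = m₀ (V₀/V)^(Q_out/(Q_in−Q_out)) = 65.0 × (414/1237.0)^(1.3795) = 14.359 g.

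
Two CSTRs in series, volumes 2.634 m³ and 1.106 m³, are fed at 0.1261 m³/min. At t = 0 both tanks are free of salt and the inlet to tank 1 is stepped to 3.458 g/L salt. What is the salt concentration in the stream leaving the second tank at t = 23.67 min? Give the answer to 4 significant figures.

Species balance on tank i: dCᵢ/dt = (Cᵢ₋₁ − Cᵢ)/τᵢ with τᵢ = Vᵢ/Q.
τ₁ = 2.634/0.1261 = 20.8882 min; τ₂ = 1.106/0.1261 = 8.77082 min.
Solving the cascade with C₁(0)=C₂(0)=0 gives C₂(t) = C_in[1 − (τ₁ e^(−t/τ₁) − τ₂ e^(−t/τ₂))/(τ₁ − τ₂)].
At t = 23.67: e^(−t/τ₁) = 0.322009, e^(−t/τ₂) = 0.0672914.
C₂ = 3.458·[1 − (20.8882·0.322009 − 8.77082·0.0672914)/(12.1174)] = 3.458·0.493621 = 1.70694 g/L.

1.707 g/L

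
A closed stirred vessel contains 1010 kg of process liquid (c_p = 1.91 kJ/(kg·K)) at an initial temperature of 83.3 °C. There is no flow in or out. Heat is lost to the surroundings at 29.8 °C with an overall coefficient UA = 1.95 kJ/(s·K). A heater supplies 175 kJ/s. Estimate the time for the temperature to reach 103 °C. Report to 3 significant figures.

776 s

First-law balance (no shaft work): M c_p dT/dt = −UA(T − T_amb) + Q̇.
τ = M c_p/UA = 989.28 s; T_ss = T_amb + Q̇/UA = 29.8 + 175/1.95 = 119.54 °C.
T(t) = T_ss + (T₀ − T_ss)e^(−t/τ); set T = 103:
t = −τ ln[(T − T_ss)/(T₀ − T_ss)] = −989.28 · ln(0.45646) = 775.86 s.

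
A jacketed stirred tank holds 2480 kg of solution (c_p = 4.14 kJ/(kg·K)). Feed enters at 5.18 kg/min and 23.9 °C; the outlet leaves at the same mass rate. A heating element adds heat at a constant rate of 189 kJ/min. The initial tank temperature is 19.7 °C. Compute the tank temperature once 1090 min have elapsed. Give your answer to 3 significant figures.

31.4 °C

M c_p dT/dt = ṁ c_p (T_in − T) + Q̇.
τ = M/ṁ = 478.76 min; T_ss = T_in + Q̇/(ṁ c_p) = 23.9 + 189/(5.18·4.14) = 32.713 °C.
This is linear first-order; T(t) = T_ss + (T₀ − T_ss) e^(−t/τ).
T(1090) = 32.713 + (-13.013)·e^(−1090/478.76) = 32.713 + (-13.013)·0.10262 = 31.378 °C.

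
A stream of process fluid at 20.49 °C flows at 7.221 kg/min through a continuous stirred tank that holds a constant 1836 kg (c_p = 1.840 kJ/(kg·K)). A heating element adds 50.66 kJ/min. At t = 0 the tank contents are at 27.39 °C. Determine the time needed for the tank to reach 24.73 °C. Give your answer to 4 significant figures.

502.9 min

Energy balance: M c_p dT/dt = ṁ c_p (T_in − T) + 50.66.
τ = M/ṁ = 254.258 min; T_ss = T_in + Q̇/(ṁ c_p) = 24.3029 °C.
T(t) = T_ss + (T₀ − T_ss) e^(−t/τ). Set T = 24.73:
e^(−t/τ) = (24.73 − 24.3029)/(27.39 − 24.3029) = 0.138363
t = −254.258 · ln(0.138363) = 502.891 min.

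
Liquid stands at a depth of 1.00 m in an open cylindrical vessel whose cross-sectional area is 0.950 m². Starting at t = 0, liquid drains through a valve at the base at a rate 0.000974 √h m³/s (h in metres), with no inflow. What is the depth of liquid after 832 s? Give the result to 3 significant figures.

0.329 m

With no inflow, A dh/dt = −0.000974 √h.
This is separable: 2 d(√h)/dt = −0.000974/A, so √h = √h₀ − (0.000974/(2A)) t.
√h = √1.00 − 0.000974·832/(2·0.950) = 1.0000 − 0.42651 = 0.57349.
h = 0.57349² = 0.32889 m.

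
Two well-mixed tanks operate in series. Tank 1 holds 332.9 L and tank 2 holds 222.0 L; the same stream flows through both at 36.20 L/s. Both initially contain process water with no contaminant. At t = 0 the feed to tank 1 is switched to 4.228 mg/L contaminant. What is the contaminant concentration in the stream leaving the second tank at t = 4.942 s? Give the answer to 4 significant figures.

0.5935 mg/L

Time constants: τᵢ = Vᵢ/Q for each well-mixed tank.
τ₁ = 332.9/36.20 = 9.19613 s; τ₂ = 222.0/36.20 = 6.13260 s.
Solving the cascade with C₁(0)=C₂(0)=0 gives C₂(t) = C_in[1 − (τ₁ e^(−t/τ₁) − τ₂ e^(−t/τ₂))/(τ₁ − τ₂)].
At t = 4.942: e^(−t/τ₁) = 0.584265, e^(−t/τ₂) = 0.446705.
C₂ = 4.228·[1 − (9.19613·0.584265 − 6.13260·0.446705)/(3.06354)] = 4.228·0.140365 = 0.593462 mg/L.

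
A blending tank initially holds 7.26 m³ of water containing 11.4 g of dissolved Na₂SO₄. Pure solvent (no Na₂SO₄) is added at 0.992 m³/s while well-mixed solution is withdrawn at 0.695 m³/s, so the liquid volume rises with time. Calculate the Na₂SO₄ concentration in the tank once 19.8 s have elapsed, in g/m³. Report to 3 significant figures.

0.216 g/m³

Total volume: dV/dt = Q_in − Q_out = 0.29700 m³/s, so V(t) = 7.26 + 0.29700 t and V(19.8) = 13.141 m³.
No Na₂SO₄ enters, so dm/dt = −Q_out · (m/V).
Separate: dm/m = −Q_out dt/V(t) ⇒ ln(m/m₀) = −(Q_out/(Q_in−Q_out)) ln(V/V₀).
m = m₀ (V₀/V)^(Q_out/(Q_in−Q_out)) = 11.4 × (7.26/13.141)^(2.3401) = 2.8439 g.
C = m/V = 2.8439/13.141 = 0.21642 g/m³.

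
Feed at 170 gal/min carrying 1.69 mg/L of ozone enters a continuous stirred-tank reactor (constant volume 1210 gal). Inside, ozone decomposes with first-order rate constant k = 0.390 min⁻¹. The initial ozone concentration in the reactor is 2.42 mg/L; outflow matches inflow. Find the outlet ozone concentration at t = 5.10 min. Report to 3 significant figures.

0.579 mg/L

Species balance: V dC/dt = Q C_in − Q C − k V C.
This is linear with rate a = Q/V + k = 0.53050 min⁻¹.
C_ss = Q C_in/(Q + kV) = 0.44758 mg/L; C(t) = C_ss + (C₀ − C_ss) e^(−a t).
C(5.10) = 0.44758 + (1.9724)·e^(−0.53050·5.10) = 0.44758 + (1.9724)·0.066835 = 0.57940 mg/L.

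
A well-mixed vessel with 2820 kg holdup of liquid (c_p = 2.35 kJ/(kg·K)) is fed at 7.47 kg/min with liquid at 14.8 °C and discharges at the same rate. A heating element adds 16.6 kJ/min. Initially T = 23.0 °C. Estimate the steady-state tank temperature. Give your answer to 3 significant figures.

15.7 °C

M c_p dT/dt = ṁ c_p (T_in − T) + Q̇.
At steady state dT/dt = 0 ⇒ T_ss = T_in + Q̇/(ṁ c_p) = 14.8 + 16.6/(7.47·2.35) = 15.746 °C.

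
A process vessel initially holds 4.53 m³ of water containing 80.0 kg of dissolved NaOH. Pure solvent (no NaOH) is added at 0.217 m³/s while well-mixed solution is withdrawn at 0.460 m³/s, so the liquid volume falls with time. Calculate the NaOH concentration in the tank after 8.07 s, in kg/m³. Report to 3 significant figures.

10.6 kg/m³

Total volume: dV/dt = Q_in − Q_out = -0.24300 m³/s, so V(t) = 4.53 − 0.24300 t and V(8.07) = 2.5690 m³.
Species balance (pure solvent in): dm/dt = −Q_out · m/V(t).
Separate: dm/m = −Q_out dt/V(t) ⇒ ln(m/m₀) = −(Q_out/(Q_in−Q_out)) ln(V/V₀).
m = m₀ (V₀/V)^(Q_out/(Q_in−Q_out)) = 80.0 × (4.53/2.5690)^(-1.8930) = 27.339 kg.
C = m/V = 27.339/2.5690 = 10.642 kg/m³.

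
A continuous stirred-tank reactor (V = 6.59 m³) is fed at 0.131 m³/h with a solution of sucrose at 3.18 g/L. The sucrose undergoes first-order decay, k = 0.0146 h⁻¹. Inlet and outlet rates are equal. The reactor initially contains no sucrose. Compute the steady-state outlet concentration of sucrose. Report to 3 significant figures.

1.83 g/L

V dC/dt = Q(C_in − C) − k V C.
At steady state: 0 = Q C_in − (Q + kV) C_ss, so C_ss = Q C_in/(Q + kV).
C_ss = 0.131·3.18/(0.131 + 0.0146·6.59) = 0.41658/0.22721 = 1.8334 g/L.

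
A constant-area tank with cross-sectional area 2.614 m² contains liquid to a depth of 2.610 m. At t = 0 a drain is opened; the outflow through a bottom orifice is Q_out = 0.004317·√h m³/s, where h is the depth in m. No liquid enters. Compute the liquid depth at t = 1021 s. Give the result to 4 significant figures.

0.5967 m

With no inflow, A dh/dt = −0.004317 √h.
This is separable: 2 d(√h)/dt = −0.004317/A, so √h = √h₀ − (0.004317/(2A)) t.
√h = √2.610 − 0.004317·1021/(2·2.614) = 1.61555 − 0.843087 = 0.772463.
h = 0.772463² = 0.596699 m.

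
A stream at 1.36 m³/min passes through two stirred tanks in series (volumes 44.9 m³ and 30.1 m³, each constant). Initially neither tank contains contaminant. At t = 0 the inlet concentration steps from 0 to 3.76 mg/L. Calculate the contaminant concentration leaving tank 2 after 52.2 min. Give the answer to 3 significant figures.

2.14 mg/L

Time constants: τᵢ = Vᵢ/Q for each well-mixed tank.
τ₁ = 44.9/1.36 = 33.015 min; τ₂ = 30.1/1.36 = 22.132 min.
Tank 1: C₁ = C_in(1 − e^(−t/τ₁)). Tank 2 (τ₁ ≠ τ₂): C₂ = C_in[1 − (τ₁ e^(−t/τ₁) − τ₂ e^(−t/τ₂))/(τ₁ − τ₂)].
At t = 52.2: e^(−t/τ₁) = 0.20575, e^(−t/τ₂) = 0.094558.
C₂ = 3.76·[1 − (33.015·0.20575 − 22.132·0.094558)/(10.882)] = 3.76·0.56812 = 2.1361 mg/L.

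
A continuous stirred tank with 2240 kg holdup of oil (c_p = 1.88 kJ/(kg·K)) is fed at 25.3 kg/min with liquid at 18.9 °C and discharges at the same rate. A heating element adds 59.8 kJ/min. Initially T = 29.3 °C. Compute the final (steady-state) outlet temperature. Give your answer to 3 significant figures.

M c_p dT/dt = ṁ c_p (T_in − T) + Q̇.
At steady state dT/dt = 0 ⇒ T_ss = T_in + Q̇/(ṁ c_p) = 18.9 + 59.8/(25.3·1.88) = 20.157 °C.

20.2 °C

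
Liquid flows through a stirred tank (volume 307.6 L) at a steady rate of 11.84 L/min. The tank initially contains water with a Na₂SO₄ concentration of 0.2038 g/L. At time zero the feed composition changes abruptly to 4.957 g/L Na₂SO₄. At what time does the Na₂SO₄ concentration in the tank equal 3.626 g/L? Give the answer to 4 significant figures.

Accumulation = in − out for the solute gives V dC/dt = Q(C_in − C), so τ = V/Q = 25.9797 min.
C(t) = C_in + (C₀ − C_in) e^(−t/τ). Set C = 3.626 and solve for t:
e^(−t/τ) = (C − C_in)/(C₀ − C_in) = (3.626 − 4.957)/(0.2038 − 4.957) = 0.280022
t = −τ ln(…) = 25.9797 × 1.27289 = 33.0693 min.

33.07 min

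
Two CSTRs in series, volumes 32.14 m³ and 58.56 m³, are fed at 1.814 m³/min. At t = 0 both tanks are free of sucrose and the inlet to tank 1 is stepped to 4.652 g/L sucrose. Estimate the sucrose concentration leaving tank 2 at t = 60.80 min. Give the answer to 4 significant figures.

3.267 g/L

Time constants: τᵢ = Vᵢ/Q for each well-mixed tank.
τ₁ = 32.14/1.814 = 17.7178 min; τ₂ = 58.56/1.814 = 32.2822 min.
Solving the cascade with C₁(0)=C₂(0)=0 gives C₂(t) = C_in[1 − (τ₁ e^(−t/τ₁) − τ₂ e^(−t/τ₂))/(τ₁ − τ₂)].
At t = 60.80: e^(−t/τ₁) = 0.0323356, e^(−t/τ₂) = 0.152074.
C₂ = 4.652·[1 − (17.7178·0.0323356 − 32.2822·0.152074)/(-14.5645)] = 4.652·0.702264 = 3.26693 g/L.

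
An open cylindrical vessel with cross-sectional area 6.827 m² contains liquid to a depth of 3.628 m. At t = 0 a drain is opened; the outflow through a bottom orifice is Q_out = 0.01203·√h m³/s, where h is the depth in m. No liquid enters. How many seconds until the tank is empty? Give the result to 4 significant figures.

A dh/dt = −Q_out = −0.01203 √h.
∫ h^(−1/2) dh = −(0.01203/A) ∫ dt, giving 2√h = 2√h₀ − (0.01203/A) t.
Set h = 0: 2√h₀ = (0.01203/A) t_empty ⇒ t_empty = 2A√h₀/0.01203.
t_empty = 2·6.827·√3.628/0.01203 = 13.6540·1.90473/0.01203 = 2161.86 s.

2162 s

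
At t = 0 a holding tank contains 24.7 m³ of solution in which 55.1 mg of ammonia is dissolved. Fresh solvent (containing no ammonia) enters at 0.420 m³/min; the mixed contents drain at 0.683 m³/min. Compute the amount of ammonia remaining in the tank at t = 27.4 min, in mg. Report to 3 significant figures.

Total volume: dV/dt = Q_in − Q_out = -0.26300 m³/min, so V(t) = 24.7 − 0.26300 t and V(27.4) = 17.494 m³.
Solute balance: dm/dt = 0 − Q_out C = −Q_out m/V(t).
dm/m = −Q_out dt/(V₀ − 0.26300 t); integrating gives ln(m/m₀) = −(Q_out/(Q_in−Q_out)) ln(V/V₀).
m = m₀ (V₀/V)^(Q_out/(Q_in−Q_out)) = 55.1 × (24.7/17.494)^(-2.5970) = 22.495 mg.

22.5 mg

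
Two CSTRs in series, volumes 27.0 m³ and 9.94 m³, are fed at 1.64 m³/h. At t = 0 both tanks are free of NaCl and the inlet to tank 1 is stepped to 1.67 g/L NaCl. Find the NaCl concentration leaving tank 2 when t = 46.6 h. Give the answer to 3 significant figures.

Species balance on tank i: dCᵢ/dt = (Cᵢ₋₁ − Cᵢ)/τᵢ with τᵢ = Vᵢ/Q.
τ₁ = 27.0/1.64 = 16.463 h; τ₂ = 9.94/1.64 = 6.0610 h.
Solving the cascade with C₁(0)=C₂(0)=0 gives C₂(t) = C_in[1 − (τ₁ e^(−t/τ₁) − τ₂ e^(−t/τ₂))/(τ₁ − τ₂)].
At t = 46.6: e^(−t/τ₁) = 0.058982, e^(−t/τ₂) = 0.00045805.
C₂ = 1.67·[1 − (16.463·0.058982 − 6.0610·0.00045805)/(10.402)] = 1.67·0.90692 = 1.5146 g/L.

1.51 g/L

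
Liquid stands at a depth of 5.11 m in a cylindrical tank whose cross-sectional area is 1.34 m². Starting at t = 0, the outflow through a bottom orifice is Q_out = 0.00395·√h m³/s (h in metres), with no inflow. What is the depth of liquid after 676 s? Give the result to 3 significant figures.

1.60 m

A dh/dt = −Q_out = −0.00395 √h.
∫ h^(−1/2) dh = −(0.00395/A) ∫ dt, giving 2√h = 2√h₀ − (0.00395/A) t.
√h = √5.11 − 0.00395·676/(2·1.34) = 2.2605 − 0.99634 = 1.2642.
h = 1.2642² = 1.5982 m.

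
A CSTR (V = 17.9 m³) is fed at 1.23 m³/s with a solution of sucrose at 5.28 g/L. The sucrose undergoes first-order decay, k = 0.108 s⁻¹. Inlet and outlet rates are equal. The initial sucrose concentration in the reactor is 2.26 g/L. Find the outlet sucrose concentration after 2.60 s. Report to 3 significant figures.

2.18 g/L

V dC/dt = Q(C_in − C) − k V C.
This is linear with rate a = Q/V + k = 0.17672 s⁻¹.
C_ss = Q C_in/(Q + kV) = 2.0531 g/L; C(t) = C_ss + (C₀ − C_ss) e^(−a t).
C(2.60) = 2.0531 + (0.20689)·e^(−0.17672·2.60) = 2.0531 + (0.20689)·0.63163 = 2.1838 g/L.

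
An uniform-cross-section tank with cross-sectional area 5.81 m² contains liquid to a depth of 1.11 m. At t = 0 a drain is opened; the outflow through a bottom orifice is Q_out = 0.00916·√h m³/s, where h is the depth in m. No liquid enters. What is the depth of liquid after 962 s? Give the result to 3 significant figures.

Unsteady balance on liquid volume: A dh/dt = −0.00916 √h.
Separate and integrate: 2(√h − √h₀) = −(0.00916/A) t.
√h = √1.11 − 0.00916·962/(2·5.81) = 1.0536 − 0.75834 = 0.29522.
h = 0.29522² = 0.087158 m.

0.0872 m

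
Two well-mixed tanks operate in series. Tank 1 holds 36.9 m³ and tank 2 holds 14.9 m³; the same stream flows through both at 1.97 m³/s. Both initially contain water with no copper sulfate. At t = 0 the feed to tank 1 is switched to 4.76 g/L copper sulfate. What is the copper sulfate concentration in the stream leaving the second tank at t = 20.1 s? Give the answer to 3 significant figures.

Time constants: τᵢ = Vᵢ/Q for each well-mixed tank.
τ₁ = 36.9/1.97 = 18.731 s; τ₂ = 14.9/1.97 = 7.5635 s.
Tank 1: C₁ = C_in(1 − e^(−t/τ₁)). Tank 2 (τ₁ ≠ τ₂): C₂ = C_in[1 − (τ₁ e^(−t/τ₁) − τ₂ e^(−t/τ₂))/(τ₁ − τ₂)].
At t = 20.1: e^(−t/τ₁) = 0.34195, e^(−t/τ₂) = 0.070122.
C₂ = 4.76·[1 − (18.731·0.34195 − 7.5635·0.070122)/(11.168)] = 4.76·0.47395 = 2.2560 g/L.

2.26 g/L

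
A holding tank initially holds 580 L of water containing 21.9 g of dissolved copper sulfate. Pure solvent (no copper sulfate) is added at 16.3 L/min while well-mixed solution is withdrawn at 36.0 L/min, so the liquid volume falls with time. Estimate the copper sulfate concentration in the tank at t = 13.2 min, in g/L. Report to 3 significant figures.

Total volume: dV/dt = Q_in − Q_out = -19.700 L/min, so V(t) = 580 − 19.700 t and V(13.2) = 319.96 L.
Solute balance: dm/dt = 0 − Q_out C = −Q_out m/V(t).
Separate: dm/m = −Q_out dt/V(t) ⇒ ln(m/m₀) = −(Q_out/(Q_in−Q_out)) ln(V/V₀).
m = m₀ (V₀/V)^(Q_out/(Q_in−Q_out)) = 21.9 × (580/319.96)^(-1.8274) = 7.3852 g.
C = m/V = 7.3852/319.96 = 0.023082 g/L.

0.0231 g/L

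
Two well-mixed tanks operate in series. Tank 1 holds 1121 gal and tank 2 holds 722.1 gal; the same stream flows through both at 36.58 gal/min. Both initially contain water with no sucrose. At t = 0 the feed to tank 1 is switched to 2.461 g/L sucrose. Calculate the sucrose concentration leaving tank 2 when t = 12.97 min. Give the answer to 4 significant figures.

Time constants: τᵢ = Vᵢ/Q for each well-mixed tank.
τ₁ = 1121/36.58 = 30.6452 min; τ₂ = 722.1/36.58 = 19.7403 min.
Solving the cascade with C₁(0)=C₂(0)=0 gives C₂(t) = C_in[1 − (τ₁ e^(−t/τ₁) − τ₂ e^(−t/τ₂))/(τ₁ − τ₂)].
At t = 12.97: e^(−t/τ₁) = 0.654927, e^(−t/τ₂) = 0.518388.
C₂ = 2.461·[1 − (30.6452·0.654927 − 19.7403·0.518388)/(10.9049)] = 2.461·0.0979060 = 0.240947 g/L.

0.2409 g/L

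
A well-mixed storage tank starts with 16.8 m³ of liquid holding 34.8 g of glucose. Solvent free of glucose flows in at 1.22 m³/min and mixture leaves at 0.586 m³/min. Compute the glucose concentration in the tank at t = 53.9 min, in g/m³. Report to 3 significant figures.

0.245 g/m³

Let m(t) be the amount of glucose. Volume: V(t) = V₀ + (Q_in − Q_out) t = 16.8 + 0.63400 t; V(53.9) = 50.973 m³.
Species balance (pure solvent in): dm/dt = −Q_out · m/V(t).
Separate: dm/m = −Q_out dt/V(t) ⇒ ln(m/m₀) = −(Q_out/(Q_in−Q_out)) ln(V/V₀).
m = m₀ (V₀/V)^(Q_out/(Q_in−Q_out)) = 34.8 × (16.8/50.973)^(0.92429) = 12.475 g.
C = m/V = 12.475/50.973 = 0.24474 g/m³.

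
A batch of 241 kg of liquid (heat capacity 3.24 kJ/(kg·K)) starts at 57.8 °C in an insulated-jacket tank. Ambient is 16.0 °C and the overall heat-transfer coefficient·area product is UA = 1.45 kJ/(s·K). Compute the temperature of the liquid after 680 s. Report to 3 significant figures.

27.8 °C

First-law balance (no shaft work): M c_p dT/dt = −UA(T − T_amb).
dT/dt = (T_ss − T)/τ with T_ss = T_amb = 16.000 °C, τ = M c_p/UA = 241·3.24/1.45 = 538.51 s.
Integrating: T(t) = T_ss + (T₀ − T_ss) e^(−t/τ).
T(680) = 16.000 + (41.800)·0.28288 = 27.824 °C.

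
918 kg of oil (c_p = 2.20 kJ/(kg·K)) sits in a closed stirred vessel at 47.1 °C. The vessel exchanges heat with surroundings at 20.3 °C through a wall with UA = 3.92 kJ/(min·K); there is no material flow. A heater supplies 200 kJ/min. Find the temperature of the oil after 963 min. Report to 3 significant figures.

M c_p dT/dt = −UA(T − T_amb) + Q̇.
dT/dt = (T_ss − T)/τ with T_ss = T_amb + Q̇/UA = 20.3 + 200/3.92 = 71.320 °C, τ = M c_p/UA = 918·2.20/3.92 = 515.20 min.
Integrating: T(t) = T_ss + (T₀ − T_ss) e^(−t/τ).
T(963) = 71.320 + (-24.220)·0.15425 = 67.584 °C.

67.6 °C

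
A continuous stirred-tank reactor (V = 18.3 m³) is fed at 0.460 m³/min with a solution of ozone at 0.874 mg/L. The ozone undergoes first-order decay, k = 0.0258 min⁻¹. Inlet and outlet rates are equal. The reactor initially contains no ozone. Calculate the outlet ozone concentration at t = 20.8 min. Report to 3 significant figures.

Species balance: V dC/dt = Q C_in − Q C − k V C.
This is linear with rate a = Q/V + k = 0.050937 min⁻¹.
C_ss = Q C_in/(Q + kV) = 0.43131 mg/L; C(t) = C_ss + (C₀ − C_ss) e^(−a t).
C(20.8) = 0.43131 + (-0.43131)·e^(−0.050937·20.8) = 0.43131 + (-0.43131)·0.34664 = 0.28180 mg/L.

0.282 mg/L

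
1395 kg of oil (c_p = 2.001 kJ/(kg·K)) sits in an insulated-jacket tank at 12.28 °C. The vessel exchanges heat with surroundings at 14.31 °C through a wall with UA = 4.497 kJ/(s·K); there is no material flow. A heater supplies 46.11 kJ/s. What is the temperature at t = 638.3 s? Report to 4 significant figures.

Lumped-capacitance energy balance: M c_p dT/dt = UA(T_amb − T) + Q̇.
dT/dt = (T_ss − T)/τ with T_ss = T_amb + Q̇/UA = 14.31 + 46.11/4.497 = 24.5635 °C, τ = M c_p/UA = 1395·2.001/4.497 = 620.724 s.
T approaches T_ss exponentially: T(t) = T_ss + (T₀ − T_ss) e^(−t/τ).
T(638.3) = 24.5635 + (-12.2835)·0.357609 = 20.1708 °C.

20.17 °C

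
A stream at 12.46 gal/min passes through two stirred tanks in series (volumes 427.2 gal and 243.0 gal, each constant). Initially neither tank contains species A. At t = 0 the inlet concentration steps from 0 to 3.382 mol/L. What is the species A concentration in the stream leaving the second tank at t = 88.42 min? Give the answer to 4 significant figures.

Each tank obeys Vᵢ dCᵢ/dt = Q(Cᵢ₋₁ − Cᵢ), so τᵢ = Vᵢ/Q.
τ₁ = 427.2/12.46 = 34.2857 min; τ₂ = 243.0/12.46 = 19.5024 min.
Tank 1: C₁ = C_in(1 − e^(−t/τ₁)). Tank 2 (τ₁ ≠ τ₂): C₂ = C_in[1 − (τ₁ e^(−t/τ₁) − τ₂ e^(−t/τ₂))/(τ₁ − τ₂)].
At t = 88.42: e^(−t/τ₁) = 0.0758561, e^(−t/τ₂) = 0.0107398.
C₂ = 3.382·[1 − (34.2857·0.0758561 − 19.5024·0.0107398)/(14.7833)] = 3.382·0.838241 = 2.83493 mol/L.

2.835 mol/L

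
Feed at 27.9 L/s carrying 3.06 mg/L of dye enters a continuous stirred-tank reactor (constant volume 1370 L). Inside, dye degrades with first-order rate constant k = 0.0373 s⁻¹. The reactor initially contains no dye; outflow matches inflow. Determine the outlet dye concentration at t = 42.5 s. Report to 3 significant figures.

0.987 mg/L

V dC/dt = Q(C_in − C) − k V C.
This is linear with rate a = Q/V + k = 0.057665 s⁻¹.
C_ss = Q C_in/(Q + kV) = 1.0807 mg/L; C(t) = C_ss + (C₀ − C_ss) e^(−a t).
C(42.5) = 1.0807 + (-1.0807)·e^(−0.057665·42.5) = 1.0807 + (-1.0807)·0.086228 = 0.98749 mg/L.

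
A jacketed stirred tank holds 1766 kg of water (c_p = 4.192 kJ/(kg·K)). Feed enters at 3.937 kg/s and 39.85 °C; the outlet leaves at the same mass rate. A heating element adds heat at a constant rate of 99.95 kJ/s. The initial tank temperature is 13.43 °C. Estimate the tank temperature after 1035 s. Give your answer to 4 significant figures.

Heat balance on the well-mixed liquid: M c_p dT/dt = ṁ c_p (T_in − T) + 99.95.
τ = M/ṁ = 448.565 s; T_ss = T_in + Q̇/(ṁ c_p) = 39.85 + 99.95/(3.937·4.192) = 45.9061 °C.
Solution: T(t) = T_ss + (T₀ − T_ss) e^(−t/τ).
T(1035) = 45.9061 + (-32.4761)·e^(−1035/448.565) = 45.9061 + (-32.4761)·0.0995238 = 42.6740 °C.

42.67 °C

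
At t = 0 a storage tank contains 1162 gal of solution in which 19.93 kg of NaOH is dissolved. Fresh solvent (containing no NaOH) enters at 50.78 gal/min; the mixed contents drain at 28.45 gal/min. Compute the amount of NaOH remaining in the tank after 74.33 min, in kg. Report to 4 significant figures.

6.436 kg

Total volume: dV/dt = Q_in − Q_out = 22.3300 gal/min, so V(t) = 1162 + 22.3300 t and V(74.33) = 2821.79 gal.
No NaOH enters, so dm/dt = −Q_out · (m/V).
Separate: dm/m = −Q_out dt/V(t) ⇒ ln(m/m₀) = −(Q_out/(Q_in−Q_out)) ln(V/V₀).
m = m₀ (V₀/V)^(Q_out/(Q_in−Q_out)) = 19.93 × (1162/2821.79)^(1.27407) = 6.43553 kg.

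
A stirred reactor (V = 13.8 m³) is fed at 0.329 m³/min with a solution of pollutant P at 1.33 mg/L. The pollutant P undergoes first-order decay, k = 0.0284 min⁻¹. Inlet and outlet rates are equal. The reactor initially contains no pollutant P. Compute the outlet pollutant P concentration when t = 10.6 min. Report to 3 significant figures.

Species balance: V dC/dt = Q C_in − Q C − k V C.
This is linear with rate a = Q/V + k = 0.052241 min⁻¹.
C_ss = Q C_in/(Q + kV) = 0.60696 mg/L; C(t) = C_ss + (C₀ − C_ss) e^(−a t).
C(10.6) = 0.60696 + (-0.60696)·e^(−0.052241·10.6) = 0.60696 + (-0.60696)·0.57479 = 0.25809 mg/L.

0.258 mg/L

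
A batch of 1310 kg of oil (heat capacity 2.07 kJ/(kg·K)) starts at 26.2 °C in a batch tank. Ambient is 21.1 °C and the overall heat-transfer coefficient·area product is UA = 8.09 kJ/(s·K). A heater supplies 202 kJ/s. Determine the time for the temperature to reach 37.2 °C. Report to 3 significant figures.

270 s

Lumped-capacitance energy balance: M c_p dT/dt = UA(T_amb − T) + Q̇.
τ = M c_p/UA = 335.19 s; T_ss = T_amb + Q̇/UA = 21.1 + 202/8.09 = 46.069 °C.
T(t) = T_ss + (T₀ − T_ss)e^(−t/τ); set T = 37.2:
t = −τ ln[(T − T_ss)/(T₀ − T_ss)] = −335.19 · ln(0.44638) = 270.36 s.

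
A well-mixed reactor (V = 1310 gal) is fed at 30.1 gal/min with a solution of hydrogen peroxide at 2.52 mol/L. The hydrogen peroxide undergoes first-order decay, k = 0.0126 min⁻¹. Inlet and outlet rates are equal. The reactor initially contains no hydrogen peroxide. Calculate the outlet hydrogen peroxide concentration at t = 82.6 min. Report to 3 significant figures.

Accumulation = in − out − consumed: V dC/dt = Q C_in − Q C − k V C.
dC/dt = (Q/V) C_in − (Q/V + k) C; effective rate a = Q/V + k = 0.022977 + 0.0126 = 0.035577 min⁻¹.
C_ss = Q C_in/(Q + kV) = 1.6275 mol/L; C(t) = C_ss + (C₀ − C_ss) e^(−a t).
C(82.6) = 1.6275 + (-1.6275)·e^(−0.035577·82.6) = 1.6275 + (-1.6275)·0.052936 = 1.5414 mol/L.

1.54 mol/L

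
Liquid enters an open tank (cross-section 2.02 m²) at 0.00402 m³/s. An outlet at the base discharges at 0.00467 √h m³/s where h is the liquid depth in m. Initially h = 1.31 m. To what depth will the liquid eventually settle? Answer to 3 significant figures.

0.741 m

Volume balance on the tank: A dh/dt = Q_in − 0.00467 √h. At steady state dh/dt = 0:
Q_in = 0.00467 √h_ss ⇒ √h_ss = 0.00402/0.00467 = 0.86081.
h_ss = 0.86081² = 0.74100 m. (Since h₀ = 1.31 m > h_ss, the level will fall toward this value.)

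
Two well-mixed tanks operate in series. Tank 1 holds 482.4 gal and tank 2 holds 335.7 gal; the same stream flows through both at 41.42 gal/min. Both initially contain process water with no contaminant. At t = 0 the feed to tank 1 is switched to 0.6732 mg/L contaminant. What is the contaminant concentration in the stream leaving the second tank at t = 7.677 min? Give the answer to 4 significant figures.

0.1255 mg/L

Each tank obeys Vᵢ dCᵢ/dt = Q(Cᵢ₋₁ − Cᵢ), so τᵢ = Vᵢ/Q.
τ₁ = 482.4/41.42 = 11.6465 min; τ₂ = 335.7/41.42 = 8.10478 min.
Solving the cascade with C₁(0)=C₂(0)=0 gives C₂(t) = C_in[1 − (τ₁ e^(−t/τ₁) − τ₂ e^(−t/τ₂))/(τ₁ − τ₂)].
At t = 7.677: e^(−t/τ₁) = 0.517283, e^(−t/τ₂) = 0.387818.
C₂ = 0.6732·[1 − (11.6465·0.517283 − 8.10478·0.387818)/(3.54177)] = 0.6732·0.186457 = 0.125523 mg/L.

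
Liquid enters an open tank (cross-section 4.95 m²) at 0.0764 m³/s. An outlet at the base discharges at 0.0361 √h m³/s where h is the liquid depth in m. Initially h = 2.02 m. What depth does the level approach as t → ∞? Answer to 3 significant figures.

4.48 m

Accumulation of liquid (constant cross-section A): A dh/dt = Q_in − 0.0361 √h. At steady state dh/dt = 0:
Q_in = 0.0361 √h_ss ⇒ √h_ss = 0.0764/0.0361 = 2.1163.
h_ss = 2.1163² = 4.4789 m. (Since h₀ = 2.02 m < h_ss, the level will rise toward this value.)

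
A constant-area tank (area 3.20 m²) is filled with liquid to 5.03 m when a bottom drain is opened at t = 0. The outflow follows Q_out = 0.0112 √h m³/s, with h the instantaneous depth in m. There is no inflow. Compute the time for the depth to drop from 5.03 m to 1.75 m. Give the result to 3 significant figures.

Mass balance (ρ constant): A dh/dt = −0.0112 √h.
This is separable: 2 d(√h)/dt = −0.0112/A, so √h = √h₀ − (0.0112/(2A)) t.
t = 2A(√h₀ − √h)/0.0112 = 2·3.20·(√5.03 − √1.75)/0.0112
  = 6.4000 × (2.2428 − 1.3229) / 0.0112 = 525.65 s.

526 s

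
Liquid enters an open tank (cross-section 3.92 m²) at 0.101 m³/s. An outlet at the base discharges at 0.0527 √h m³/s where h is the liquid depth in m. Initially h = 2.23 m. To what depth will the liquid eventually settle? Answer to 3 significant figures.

3.67 m

Unsteady balance on liquid volume: A dh/dt = Q_in − 0.0527 √h. At steady state dh/dt = 0:
Q_in = 0.0527 √h_ss ⇒ √h_ss = 0.101/0.0527 = 1.9165.
h_ss = 1.9165² = 3.6730 m. (Since h₀ = 2.23 m < h_ss, the level will rise toward this value.)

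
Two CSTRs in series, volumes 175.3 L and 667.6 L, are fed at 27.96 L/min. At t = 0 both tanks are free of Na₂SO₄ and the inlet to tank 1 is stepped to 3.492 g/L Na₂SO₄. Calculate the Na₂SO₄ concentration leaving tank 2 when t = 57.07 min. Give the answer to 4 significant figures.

3.058 g/L

Species balance on tank i: dCᵢ/dt = (Cᵢ₋₁ − Cᵢ)/τᵢ with τᵢ = Vᵢ/Q.
τ₁ = 175.3/27.96 = 6.26967 min; τ₂ = 667.6/27.96 = 23.8770 min.
Tank 1: C₁ = C_in(1 − e^(−t/τ₁)). Tank 2 (τ₁ ≠ τ₂): C₂ = C_in[1 − (τ₁ e^(−t/τ₁) − τ₂ e^(−t/τ₂))/(τ₁ − τ₂)].
At t = 57.07: e^(−t/τ₁) = 0.000111381, e^(−t/τ₂) = 0.0916141.
C₂ = 3.492·[1 − (6.26967·0.000111381 − 23.8770·0.0916141)/(-17.6073)] = 3.492·0.875803 = 3.05830 g/L.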